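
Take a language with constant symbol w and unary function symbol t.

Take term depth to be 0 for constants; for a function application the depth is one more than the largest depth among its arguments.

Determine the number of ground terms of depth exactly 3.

1

Write N_k for the number of ground terms of depth ≤ k. A term of depth ≤ k is either a constant or a function symbol applied to arguments of depth ≤ k−1, so N_k = 1 + N_{k-1}.
N_0 = 1
N_1 = 1 + 1 = 2
N_2 = 1 + 2 = 3
N_3 = 1 + 3 = 4
Terms of depth exactly 3: N_3 − N_2 = 4 − 3 = 1.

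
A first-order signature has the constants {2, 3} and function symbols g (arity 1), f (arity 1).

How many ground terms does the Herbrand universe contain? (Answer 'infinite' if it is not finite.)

The signature has at least one function symbol (g, arity 1) and at least one constant (2).
Iterating g gives infinitely many distinct ground terms: 2, g(2), g(g(2)), ...
So the Herbrand universe is infinite.

infinite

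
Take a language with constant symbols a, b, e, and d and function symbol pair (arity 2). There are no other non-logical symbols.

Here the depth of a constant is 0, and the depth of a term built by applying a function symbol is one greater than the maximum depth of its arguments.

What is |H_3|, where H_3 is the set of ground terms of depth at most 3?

Write N_k for the number of ground terms of depth ≤ k. A term of depth ≤ k is either a constant or a function symbol applied to arguments of depth ≤ k−1, so N_k = 4 + N_{k-1}^2.
N_0 = 4
N_1 = 4 + 4^2 = 20
N_2 = 4 + 20^2 = 404
N_3 = 4 + 404^2 = 163220

163220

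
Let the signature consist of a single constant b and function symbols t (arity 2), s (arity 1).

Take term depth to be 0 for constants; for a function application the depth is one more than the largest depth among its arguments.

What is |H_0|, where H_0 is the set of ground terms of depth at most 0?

1

Let N_k count ground terms of depth at most k. Each non-constant term of depth ≤ k is some function symbol applied to depth-≤(k−1) arguments, giving N_k = 1 + N_{k-1}^2 + N_{k-1}.
N_0 = 1
Explicitly: b.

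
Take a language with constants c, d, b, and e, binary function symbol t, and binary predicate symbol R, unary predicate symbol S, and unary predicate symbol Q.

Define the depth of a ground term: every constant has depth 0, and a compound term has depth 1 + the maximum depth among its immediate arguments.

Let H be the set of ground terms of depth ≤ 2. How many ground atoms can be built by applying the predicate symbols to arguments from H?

164024

First count ground terms of depth ≤ 2.
Count level by level. With function symbols t/2, the terms of depth ≤ k are the 4 constants together with each function applied to depth-≤(k−1) tuples, so N_k = 4 + N_{k-1}^2.
N_0 = 4
N_1 = 4 + 4^2 = 20
N_2 = 4 + 20^2 = 404
So |H| = 404.
For each predicate symbol, the number of ground atoms is |H| raised to its arity; summing:
  R: 404^2 = 163216;  S: 404;  Q: 404
Total ground atoms: 163216 + 404 + 404 = 164024.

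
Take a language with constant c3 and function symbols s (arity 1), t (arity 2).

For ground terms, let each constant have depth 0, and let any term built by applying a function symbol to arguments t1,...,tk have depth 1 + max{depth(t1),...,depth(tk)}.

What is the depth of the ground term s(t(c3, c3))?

depth(t(c3, c3)) = 1 + max(0, 0) = 1
depth(s(t(c3, c3))) = 1 + depth(t(c3, c3)) = 1 + 1 = 2

2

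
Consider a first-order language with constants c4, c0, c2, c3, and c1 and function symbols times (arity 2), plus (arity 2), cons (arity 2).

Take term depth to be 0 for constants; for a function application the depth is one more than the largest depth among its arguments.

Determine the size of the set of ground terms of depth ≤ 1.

80

Write N_k for the number of ground terms of depth ≤ k. A term of depth ≤ k is either a constant or a function symbol applied to arguments of depth ≤ k−1, so N_k = 5 + N_{k-1}^2 + N_{k-1}^2 + N_{k-1}^2.
N_0 = 5
N_1 = 5 + 5^2 + 5^2 + 5^2 = 80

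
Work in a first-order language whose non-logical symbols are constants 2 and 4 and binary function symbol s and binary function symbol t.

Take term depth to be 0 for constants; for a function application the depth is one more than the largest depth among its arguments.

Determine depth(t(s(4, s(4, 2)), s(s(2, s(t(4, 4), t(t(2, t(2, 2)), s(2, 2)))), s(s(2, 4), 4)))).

7

depth(s(4, 2)) = 1 + max(0, 0) = 1
depth(s(4, s(4, 2))) = 1 + max(0, 1) = 2
depth(t(4, 4)) = 1 + max(0, 0) = 1
depth(t(2, 2)) = 1 + max(0, 0) = 1
depth(t(2, t(2, 2))) = 1 + max(0, 1) = 2
depth(s(2, 2)) = 1 + max(0, 0) = 1
depth(t(t(2, t(2, 2)), s(2, 2))) = 1 + max(2, 1) = 3
depth(s(t(4, 4), t(t(2, t(2, 2)), s(2, 2)))) = 1 + max(1, 3) = 4
depth(s(2, s(t(4, 4), t(t(2, t(2, 2)), s(2, 2))))) = 1 + max(0, 4) = 5
depth(s(2, 4)) = 1 + max(0, 0) = 1
depth(s(s(2, 4), 4)) = 1 + max(1, 0) = 2
depth(s(s(2, s(t(4, 4), t(t(2, t(2, 2)), s(2, 2)))), s(s(2, 4), 4))) = 1 + max(5, 2) = 6
depth(t(s(4, s(4, 2)), s(s(2, s(t(4, 4), t(t(2, t(2, 2)), s(2, 2)))), s(s(2, 4), 4)))) = 1 + max(2, 6) = 7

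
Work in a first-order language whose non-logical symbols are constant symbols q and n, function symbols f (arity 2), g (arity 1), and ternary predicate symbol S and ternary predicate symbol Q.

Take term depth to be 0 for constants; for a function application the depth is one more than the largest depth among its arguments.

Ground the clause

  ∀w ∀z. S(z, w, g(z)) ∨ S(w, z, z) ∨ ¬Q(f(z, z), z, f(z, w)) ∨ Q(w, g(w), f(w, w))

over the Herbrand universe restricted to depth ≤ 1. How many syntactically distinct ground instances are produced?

Ground terms of depth ≤ 1:
  Let N_k count ground terms of depth at most k. Each non-constant term of depth ≤ k is some function symbol applied to depth-≤(k−1) arguments, giving N_k = 2 + N_{k-1}^2 + N_{k-1}.
  N_0 = 2
  N_1 = 2 + 2^2 + 2 = 8
So there are 8 ground terms available for substitution.
The clause has 2 distinct variables (w, z), each appearing in the body. In the free term algebra distinct substitutions yield syntactically distinct ground instances.
Number of ground instances = 8^2 = 64.

64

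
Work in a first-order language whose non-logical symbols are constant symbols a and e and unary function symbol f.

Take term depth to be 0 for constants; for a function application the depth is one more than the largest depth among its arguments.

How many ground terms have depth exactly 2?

Write N_k for the number of ground terms of depth ≤ k. A term of depth ≤ k is either a constant or a function symbol applied to arguments of depth ≤ k−1, so N_k = 2 + N_{k-1}.
N_0 = 2
N_1 = 2 + 2 = 4
N_2 = 2 + 4 = 6
Terms of depth exactly 2: N_2 − N_1 = 6 − 4 = 2.

2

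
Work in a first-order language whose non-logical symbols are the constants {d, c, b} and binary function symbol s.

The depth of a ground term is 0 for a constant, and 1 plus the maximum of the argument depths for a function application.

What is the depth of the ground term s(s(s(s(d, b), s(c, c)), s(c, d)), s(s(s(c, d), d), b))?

4

depth(s(d, b)) = 1 + max(0, 0) = 1
depth(s(c, c)) = 1 + max(0, 0) = 1
depth(s(s(d, b), s(c, c))) = 1 + max(1, 1) = 2
depth(s(c, d)) = 1 + max(0, 0) = 1
depth(s(s(s(d, b), s(c, c)), s(c, d))) = 1 + max(2, 1) = 3
depth(s(s(c, d), d)) = 1 + max(1, 0) = 2
depth(s(s(s(c, d), d), b)) = 1 + max(2, 0) = 3
depth(s(s(s(s(d, b), s(c, c)), s(c, d)), s(s(s(c, d), d), b))) = 1 + max(3, 3) = 4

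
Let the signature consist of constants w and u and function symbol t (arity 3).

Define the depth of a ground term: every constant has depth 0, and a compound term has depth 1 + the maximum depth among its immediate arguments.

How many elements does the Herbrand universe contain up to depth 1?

If N_k denotes the number of depth-≤k ground terms, the 2 constants give N_0 = 2, and each function symbol of arity r contributes N_{k-1}^r new terms at level k: N_k = 2 + N_{k-1}^3.
N_0 = 2
N_1 = 2 + 2^3 = 10
Explicitly: w, u, t(w, w, w), t(w, w, u), t(w, u, w), t(w, u, u), t(u, w, w), t(u, w, u), t(u, u, w), t(u, u, u).

10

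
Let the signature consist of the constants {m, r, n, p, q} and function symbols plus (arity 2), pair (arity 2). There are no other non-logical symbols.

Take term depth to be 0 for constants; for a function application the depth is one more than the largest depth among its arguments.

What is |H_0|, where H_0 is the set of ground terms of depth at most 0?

5

Let N_k = |{terms of depth ≤ k}|. Then N_0 = 5 and N_k = 5 + N_{k-1}^2 + N_{k-1}^2 for k ≥ 1 (one summand per function symbol, arity giving the exponent).
N_0 = 5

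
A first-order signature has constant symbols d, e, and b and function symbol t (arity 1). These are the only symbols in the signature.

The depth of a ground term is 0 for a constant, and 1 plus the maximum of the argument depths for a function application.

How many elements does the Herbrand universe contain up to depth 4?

15

Write N_k for the number of ground terms of depth ≤ k. A term of depth ≤ k is either a constant or a function symbol applied to arguments of depth ≤ k−1, so N_k = 3 + N_{k-1}.
N_0 = 3
N_1 = 3 + 3 = 6
N_2 = 3 + 6 = 9
N_3 = 3 + 9 = 12
N_4 = 3 + 12 = 15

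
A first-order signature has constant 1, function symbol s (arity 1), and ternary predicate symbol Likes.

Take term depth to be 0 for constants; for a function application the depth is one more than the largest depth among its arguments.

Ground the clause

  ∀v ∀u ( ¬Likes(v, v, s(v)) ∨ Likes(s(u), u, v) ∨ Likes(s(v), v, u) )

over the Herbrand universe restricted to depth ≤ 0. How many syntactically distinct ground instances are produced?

Ground terms of depth ≤ 0:
  Count level by level. With function symbols s/1, the terms of depth ≤ k are the 1 constant together with each function applied to depth-≤(k−1) tuples, so N_k = 1 + N_{k-1}.
  N_0 = 1
  Explicitly: 1.
So there is exactly 1 ground term available for substitution.
There are 2 variables to instantiate (v, u), each occurring in at least one literal, so different choices give different ground instances.
Number of ground instances = 1^2 = 1.

1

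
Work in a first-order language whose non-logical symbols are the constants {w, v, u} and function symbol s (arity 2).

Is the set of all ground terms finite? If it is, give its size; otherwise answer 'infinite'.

infinite

The signature has at least one function symbol (s, arity 2) and at least one constant (w).
Iterating s gives infinitely many distinct ground terms: w, s(w, w), s(s(w, w), s(w, w)), ...
So the Herbrand universe is infinite.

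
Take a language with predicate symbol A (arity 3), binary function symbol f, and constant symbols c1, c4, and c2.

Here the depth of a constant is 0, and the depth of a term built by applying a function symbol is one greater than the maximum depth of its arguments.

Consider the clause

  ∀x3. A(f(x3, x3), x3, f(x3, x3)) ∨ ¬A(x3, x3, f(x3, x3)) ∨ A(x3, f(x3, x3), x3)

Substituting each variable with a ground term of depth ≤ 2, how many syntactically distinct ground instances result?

Ground terms of depth ≤ 2:
  Let N_k count ground terms of depth at most k. Each non-constant term of depth ≤ k is some function symbol applied to depth-≤(k−1) arguments, giving N_k = 3 + N_{k-1}^2.
  N_0 = 3
  N_1 = 3 + 3^2 = 12
  N_2 = 3 + 12^2 = 147
So there are 147 ground terms available for substitution.
The body mentions the single quantified variable x3; since ground terms form a free algebra, no two substitutions collapse to the same formula.
Number of ground instances = 147.

147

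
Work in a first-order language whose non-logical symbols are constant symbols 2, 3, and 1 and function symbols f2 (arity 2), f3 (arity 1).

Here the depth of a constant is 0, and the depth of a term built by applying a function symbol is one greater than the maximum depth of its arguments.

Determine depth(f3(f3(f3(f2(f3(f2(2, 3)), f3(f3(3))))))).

depth(f2(2, 3)) = 1 + max(0, 0) = 1
depth(f3(f2(2, 3))) = 1 + depth(f2(2, 3)) = 1 + 1 = 2
depth(f3(3)) = 1 + depth(3) = 1 + 0 = 1
depth(f3(f3(3))) = 1 + depth(f3(3)) = 1 + 1 = 2
depth(f2(f3(f2(2, 3)), f3(f3(3)))) = 1 + max(2, 2) = 3
depth(f3(f2(f3(f2(2, 3)), f3(f3(3))))) = 1 + depth(f2(f3(f2(2, 3)), f3(f3(3)))) = 1 + 3 = 4
depth(f3(f3(f2(f3(f2(2, 3)), f3(f3(3)))))) = 1 + depth(f3(f2(f3(f2(2, 3)), f3(f3(3))))) = 1 + 4 = 5
depth(f3(f3(f3(f2(f3(f2(2, 3)), f3(f3(3))))))) = 1 + depth(f3(f3(f2(f3(f2(2, 3)), f3(f3(3)))))) = 1 + 5 = 6

6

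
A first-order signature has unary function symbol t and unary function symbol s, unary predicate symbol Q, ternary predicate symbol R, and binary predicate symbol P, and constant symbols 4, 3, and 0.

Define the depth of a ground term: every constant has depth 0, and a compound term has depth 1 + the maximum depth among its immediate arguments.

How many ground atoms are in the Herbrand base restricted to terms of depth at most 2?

9723

First count ground terms of depth ≤ 2.
Count level by level. With function symbols t/1, s/1, the terms of depth ≤ k are the 3 constants together with each function applied to depth-≤(k−1) tuples, so N_k = 3 + N_{k-1} + N_{k-1}.
N_0 = 3
N_1 = 3 + 3 + 3 = 9
N_2 = 3 + 9 + 9 = 21
So |H| = 21.
A ground atom is a predicate applied to a tuple of terms from H, so the count is the sum over predicates of |H|^arity:
  Q: 21;  R: 21^3 = 9261;  P: 21^2 = 441
Total ground atoms: 21 + 9261 + 441 = 9723.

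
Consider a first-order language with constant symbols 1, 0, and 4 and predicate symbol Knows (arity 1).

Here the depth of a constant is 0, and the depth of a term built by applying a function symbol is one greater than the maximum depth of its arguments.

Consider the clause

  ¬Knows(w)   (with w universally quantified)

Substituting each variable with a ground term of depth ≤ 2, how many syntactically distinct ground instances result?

3

Ground terms of depth ≤ 2:
  With no function symbols every ground term is a constant, so there are exactly 3 ground terms at every depth bound.
  N_0 = 3
  N_1 = 3
  N_2 = 3
So there are 3 ground terms available for substitution.
The body mentions the single quantified variable w; since ground terms form a free algebra, no two substitutions collapse to the same formula.
Number of ground instances = 3.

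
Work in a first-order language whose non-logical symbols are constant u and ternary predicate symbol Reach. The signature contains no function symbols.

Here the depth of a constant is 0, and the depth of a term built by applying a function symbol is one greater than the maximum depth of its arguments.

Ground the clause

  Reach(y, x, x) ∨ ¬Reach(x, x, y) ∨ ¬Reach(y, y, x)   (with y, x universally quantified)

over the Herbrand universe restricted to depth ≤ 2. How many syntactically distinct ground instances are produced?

Ground terms of depth ≤ 2:
  With no function symbols every ground term is a constant, so there is exactly 1 ground term at every depth bound.
  N_0 = 1
  N_1 = 1
  N_2 = 1
So there is exactly 1 ground term available for substitution.
The body mentions every one of the 2 quantified variables; since ground terms form a free algebra, no two substitutions collapse to the same formula.
Number of ground instances = 1^2 = 1.

1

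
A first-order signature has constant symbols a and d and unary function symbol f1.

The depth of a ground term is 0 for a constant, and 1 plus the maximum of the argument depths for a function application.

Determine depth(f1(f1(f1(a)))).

depth(f1(a)) = 1 + depth(a) = 1 + 0 = 1
depth(f1(f1(a))) = 1 + depth(f1(a)) = 1 + 1 = 2
depth(f1(f1(f1(a)))) = 1 + depth(f1(f1(a))) = 1 + 2 = 3

3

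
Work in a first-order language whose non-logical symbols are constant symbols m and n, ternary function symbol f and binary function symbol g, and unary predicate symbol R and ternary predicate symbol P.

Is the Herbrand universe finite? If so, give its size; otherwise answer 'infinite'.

The signature has at least one function symbol (f, arity 3) and at least one constant (m).
Iterating f gives infinitely many distinct ground terms: m, f(m, m, m), f(f(m, m, m), f(m, m, m), f(m, m, m)), ...
So the Herbrand universe is infinite.

infinite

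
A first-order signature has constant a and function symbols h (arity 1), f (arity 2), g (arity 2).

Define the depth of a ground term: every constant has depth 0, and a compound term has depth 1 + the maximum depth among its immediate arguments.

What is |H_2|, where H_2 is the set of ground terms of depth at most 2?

Write N_k for the number of ground terms of depth ≤ k. A term of depth ≤ k is either a constant or a function symbol applied to arguments of depth ≤ k−1, so N_k = 1 + N_{k-1} + N_{k-1}^2 + N_{k-1}^2.
N_0 = 1
N_1 = 1 + 1 + 1^2 + 1^2 = 4
N_2 = 1 + 4 + 4^2 + 4^2 = 37

37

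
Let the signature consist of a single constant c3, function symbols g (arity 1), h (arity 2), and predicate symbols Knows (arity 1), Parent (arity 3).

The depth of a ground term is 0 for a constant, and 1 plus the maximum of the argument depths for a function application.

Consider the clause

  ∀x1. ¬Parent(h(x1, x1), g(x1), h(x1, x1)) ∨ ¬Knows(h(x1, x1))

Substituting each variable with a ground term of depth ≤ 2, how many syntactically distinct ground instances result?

13

Ground terms of depth ≤ 2:
  If N_k denotes the number of depth-≤k ground terms, the 1 constant gives N_0 = 1, and each function symbol of arity r contributes N_{k-1}^r new terms at level k: N_k = 1 + N_{k-1} + N_{k-1}^2.
  N_0 = 1
  N_1 = 1 + 1 + 1^2 = 3
  N_2 = 1 + 3 + 3^2 = 13
So there are 13 ground terms available for substitution.
The body mentions the single quantified variable x1; since ground terms form a free algebra, no two substitutions collapse to the same formula.
Number of ground instances = 13.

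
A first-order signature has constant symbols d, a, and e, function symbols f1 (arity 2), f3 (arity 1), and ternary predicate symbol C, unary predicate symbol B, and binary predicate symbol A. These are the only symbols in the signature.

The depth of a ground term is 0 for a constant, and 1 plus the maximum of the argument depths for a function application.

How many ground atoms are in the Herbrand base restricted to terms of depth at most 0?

First count ground terms of depth ≤ 0.
Let N_k = |{terms of depth ≤ k}|. Then N_0 = 3 and N_k = 3 + N_{k-1}^2 + N_{k-1} for k ≥ 1 (one summand per function symbol, arity giving the exponent).
N_0 = 3
Explicitly: d, a, e.
So |H| = 3.
A ground atom is a predicate applied to a tuple of terms from H, so the count is the sum over predicates of |H|^arity:
  C: 3^3 = 27;  B: 3;  A: 3^2 = 9
Total ground atoms: 27 + 3 + 9 = 39.

39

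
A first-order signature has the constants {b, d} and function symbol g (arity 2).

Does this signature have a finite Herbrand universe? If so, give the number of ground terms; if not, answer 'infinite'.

The signature has at least one function symbol (g, arity 2) and at least one constant (b).
Iterating g gives infinitely many distinct ground terms: b, g(b, b), g(g(b, b), g(b, b)), ...
So the Herbrand universe is infinite.

infinite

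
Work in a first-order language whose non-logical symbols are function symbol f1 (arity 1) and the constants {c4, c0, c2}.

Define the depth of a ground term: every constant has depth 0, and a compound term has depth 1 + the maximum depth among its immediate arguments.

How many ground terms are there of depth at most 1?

6

If N_k denotes the number of depth-≤k ground terms, the 3 constants give N_0 = 3, and each function symbol of arity r contributes N_{k-1}^r new terms at level k: N_k = 3 + N_{k-1}.
N_0 = 3
N_1 = 3 + 3 = 6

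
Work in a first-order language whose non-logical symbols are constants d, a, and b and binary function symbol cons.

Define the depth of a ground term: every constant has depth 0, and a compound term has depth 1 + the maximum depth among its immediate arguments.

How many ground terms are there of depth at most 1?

12

If N_k denotes the number of depth-≤k ground terms, the 3 constants give N_0 = 3, and each function symbol of arity r contributes N_{k-1}^r new terms at level k: N_k = 3 + N_{k-1}^2.
N_0 = 3
N_1 = 3 + 3^2 = 12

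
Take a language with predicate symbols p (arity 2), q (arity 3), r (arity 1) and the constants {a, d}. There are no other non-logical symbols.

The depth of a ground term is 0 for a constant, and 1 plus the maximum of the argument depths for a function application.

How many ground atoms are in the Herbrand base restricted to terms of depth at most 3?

First count ground terms of depth ≤ 3.
With no function symbols every ground term is a constant, so there are exactly 2 ground terms at every depth bound.
N_0 = 2
N_1 = 2
N_2 = 2
N_3 = 2
Explicitly: a, d.
So |H| = 2.
A ground atom is a predicate applied to a tuple of terms from H, so the count is the sum over predicates of |H|^arity:
  p: 2^2 = 4;  q: 2^3 = 8;  r: 2
Total ground atoms: 4 + 8 + 2 = 14.

14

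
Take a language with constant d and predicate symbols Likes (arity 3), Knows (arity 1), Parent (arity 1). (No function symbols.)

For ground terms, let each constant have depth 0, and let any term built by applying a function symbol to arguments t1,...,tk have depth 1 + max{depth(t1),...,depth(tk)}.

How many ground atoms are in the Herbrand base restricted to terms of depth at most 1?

First count ground terms of depth ≤ 1.
With no function symbols every ground term is a constant, so there is exactly 1 ground term at every depth bound.
N_0 = 1
N_1 = 1
So |H| = 1.
Each predicate of arity r yields |H|^r ground atoms (one per choice of an r-tuple from H):
  Likes: 1^3 = 1;  Knows: 1;  Parent: 1
Total ground atoms: 1 + 1 + 1 = 3.

3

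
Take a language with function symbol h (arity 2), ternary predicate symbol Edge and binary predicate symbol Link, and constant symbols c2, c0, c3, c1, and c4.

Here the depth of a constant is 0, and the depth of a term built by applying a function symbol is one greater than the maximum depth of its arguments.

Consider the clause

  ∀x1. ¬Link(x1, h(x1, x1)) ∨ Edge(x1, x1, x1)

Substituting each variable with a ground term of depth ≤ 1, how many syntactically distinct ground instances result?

Ground terms of depth ≤ 1:
  If N_k denotes the number of depth-≤k ground terms, the 5 constants give N_0 = 5, and each function symbol of arity r contributes N_{k-1}^r new terms at level k: N_k = 5 + N_{k-1}^2.
  N_0 = 5
  N_1 = 5 + 5^2 = 30
So there are 30 ground terms available for substitution.
The body mentions the single quantified variable x1; since ground terms form a free algebra, no two substitutions collapse to the same formula.
Number of ground instances = 30.

30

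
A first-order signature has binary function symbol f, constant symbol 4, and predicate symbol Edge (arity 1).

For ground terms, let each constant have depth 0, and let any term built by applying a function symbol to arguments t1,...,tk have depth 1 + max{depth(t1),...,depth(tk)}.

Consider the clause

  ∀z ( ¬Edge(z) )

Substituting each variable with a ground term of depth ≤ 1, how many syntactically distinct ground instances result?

2

Ground terms of depth ≤ 1:
  If N_k denotes the number of depth-≤k ground terms, the 1 constant gives N_0 = 1, and each function symbol of arity r contributes N_{k-1}^r new terms at level k: N_k = 1 + N_{k-1}^2.
  N_0 = 1
  N_1 = 1 + 1^2 = 2
  Explicitly: 4, f(4, 4).
So there are 2 ground terms available for substitution.
The variable z ranges independently over the available ground terms, and distinct assignments produce distinct instances.
Number of ground instances = 2.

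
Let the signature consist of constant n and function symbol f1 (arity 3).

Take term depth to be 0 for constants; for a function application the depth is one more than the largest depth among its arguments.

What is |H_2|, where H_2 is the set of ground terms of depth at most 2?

Let N_k count ground terms of depth at most k. Each non-constant term of depth ≤ k is some function symbol applied to depth-≤(k−1) arguments, giving N_k = 1 + N_{k-1}^3.
N_0 = 1
N_1 = 1 + 1^3 = 2
N_2 = 1 + 2^3 = 9
Explicitly: n, f1(n, n, n), f1(n, n, f1(n, n, n)), f1(n, f1(n, n, n), n), f1(n, f1(n, n, n), f1(n, n, n)), f1(f1(n, n, n), n, n), f1(f1(n, n, n), n, f1(n, n, n)), f1(f1(n, n, n), f1(n, n, n), n), f1(f1(n, n, n), f1(n, n, n), f1(n, n, n)).

9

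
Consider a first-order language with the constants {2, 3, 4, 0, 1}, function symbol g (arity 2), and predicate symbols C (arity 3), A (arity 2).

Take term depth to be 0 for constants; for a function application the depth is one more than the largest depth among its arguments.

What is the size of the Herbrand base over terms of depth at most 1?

27900

First count ground terms of depth ≤ 1.
Write N_k for the number of ground terms of depth ≤ k. A term of depth ≤ k is either a constant or a function symbol applied to arguments of depth ≤ k−1, so N_k = 5 + N_{k-1}^2.
N_0 = 5
N_1 = 5 + 5^2 = 30
So |H| = 30.
Ground atoms are formed by filling each argument slot of a predicate with a term from H, so an r-ary predicate gives |H|^r atoms:
  C: 30^3 = 27000;  A: 30^2 = 900
Total ground atoms: 27000 + 900 = 27900.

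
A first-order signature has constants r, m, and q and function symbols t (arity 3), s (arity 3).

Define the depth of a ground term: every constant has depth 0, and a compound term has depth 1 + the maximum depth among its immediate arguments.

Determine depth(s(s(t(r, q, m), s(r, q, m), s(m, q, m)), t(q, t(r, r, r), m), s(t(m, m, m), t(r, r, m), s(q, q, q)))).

depth(t(r, q, m)) = 1 + max(0, 0, 0) = 1
depth(s(r, q, m)) = 1 + max(0, 0, 0) = 1
depth(s(m, q, m)) = 1 + max(0, 0, 0) = 1
depth(s(t(r, q, m), s(r, q, m), s(m, q, m))) = 1 + max(1, 1, 1) = 2
depth(t(r, r, r)) = 1 + max(0, 0, 0) = 1
depth(t(q, t(r, r, r), m)) = 1 + max(0, 1, 0) = 2
depth(t(m, m, m)) = 1 + max(0, 0, 0) = 1
depth(t(r, r, m)) = 1 + max(0, 0, 0) = 1
depth(s(q, q, q)) = 1 + max(0, 0, 0) = 1
depth(s(t(m, m, m), t(r, r, m), s(q, q, q))) = 1 + max(1, 1, 1) = 2
depth(s(s(t(r, q, m), s(r, q, m), s(m, q, m)), t(q, t(r, r, r), m), s(t(m, m, m), t(r, r, m), s(q, q, q)))) = 1 + max(2, 2, 2) = 3

3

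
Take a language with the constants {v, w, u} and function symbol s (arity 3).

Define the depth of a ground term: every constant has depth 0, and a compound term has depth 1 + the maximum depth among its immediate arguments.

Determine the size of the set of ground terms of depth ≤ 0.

Write N_k for the number of ground terms of depth ≤ k. A term of depth ≤ k is either a constant or a function symbol applied to arguments of depth ≤ k−1, so N_k = 3 + N_{k-1}^3.
N_0 = 3
Explicitly: v, w, u.

3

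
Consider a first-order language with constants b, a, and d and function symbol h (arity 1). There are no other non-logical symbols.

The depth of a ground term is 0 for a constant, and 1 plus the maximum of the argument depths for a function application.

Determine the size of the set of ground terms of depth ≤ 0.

Count level by level. With function symbols h/1, the terms of depth ≤ k are the 3 constants together with each function applied to depth-≤(k−1) tuples, so N_k = 3 + N_{k-1}.
N_0 = 3
Explicitly: b, a, d.

3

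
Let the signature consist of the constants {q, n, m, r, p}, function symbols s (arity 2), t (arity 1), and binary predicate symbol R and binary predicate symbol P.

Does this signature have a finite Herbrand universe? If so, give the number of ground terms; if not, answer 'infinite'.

The signature has at least one function symbol (s, arity 2) and at least one constant (q).
Iterating s gives infinitely many distinct ground terms: q, s(q, q), s(s(q, q), s(q, q)), ...
So the Herbrand universe is infinite.

infinite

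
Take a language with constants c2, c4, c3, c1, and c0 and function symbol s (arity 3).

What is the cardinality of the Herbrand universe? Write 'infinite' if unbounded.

infinite

The signature has at least one function symbol (s, arity 3) and at least one constant (c2).
Iterating s gives infinitely many distinct ground terms: c2, s(c2, c2, c2), s(s(c2, c2, c2), s(c2, c2, c2), s(c2, c2, c2)), ...
So the Herbrand universe is infinite.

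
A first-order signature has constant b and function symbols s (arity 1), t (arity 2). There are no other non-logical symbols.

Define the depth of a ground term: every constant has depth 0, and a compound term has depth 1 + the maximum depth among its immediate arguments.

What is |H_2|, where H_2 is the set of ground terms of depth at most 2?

13

Let N_k = |{terms of depth ≤ k}|. Then N_0 = 1 and N_k = 1 + N_{k-1} + N_{k-1}^2 for k ≥ 1 (one summand per function symbol, arity giving the exponent).
N_0 = 1
N_1 = 1 + 1 + 1^2 = 3
N_2 = 1 + 3 + 3^2 = 13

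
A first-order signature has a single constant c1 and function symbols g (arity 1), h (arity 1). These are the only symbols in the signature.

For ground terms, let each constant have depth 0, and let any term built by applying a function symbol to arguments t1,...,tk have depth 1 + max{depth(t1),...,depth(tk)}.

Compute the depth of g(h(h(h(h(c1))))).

5

depth(h(c1)) = 1 + depth(c1) = 1 + 0 = 1
depth(h(h(c1))) = 1 + depth(h(c1)) = 1 + 1 = 2
depth(h(h(h(c1)))) = 1 + depth(h(h(c1))) = 1 + 2 = 3
depth(h(h(h(h(c1))))) = 1 + depth(h(h(h(c1)))) = 1 + 3 = 4
depth(g(h(h(h(h(c1)))))) = 1 + depth(h(h(h(h(c1))))) = 1 + 4 = 5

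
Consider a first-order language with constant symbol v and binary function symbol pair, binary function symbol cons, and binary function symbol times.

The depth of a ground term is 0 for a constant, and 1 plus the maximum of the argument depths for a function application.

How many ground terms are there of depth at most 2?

Let N_k count ground terms of depth at most k. Each non-constant term of depth ≤ k is some function symbol applied to depth-≤(k−1) arguments, giving N_k = 1 + N_{k-1}^2 + N_{k-1}^2 + N_{k-1}^2.
N_0 = 1
N_1 = 1 + 1^2 + 1^2 + 1^2 = 4
N_2 = 1 + 4^2 + 4^2 + 4^2 = 49

49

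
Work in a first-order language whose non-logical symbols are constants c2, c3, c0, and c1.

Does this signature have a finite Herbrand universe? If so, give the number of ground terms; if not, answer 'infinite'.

There are no function symbols, so every ground term is one of the 4 constants.
The Herbrand universe is {c2, c3, c0, c1}, which is finite with 4 elements.

4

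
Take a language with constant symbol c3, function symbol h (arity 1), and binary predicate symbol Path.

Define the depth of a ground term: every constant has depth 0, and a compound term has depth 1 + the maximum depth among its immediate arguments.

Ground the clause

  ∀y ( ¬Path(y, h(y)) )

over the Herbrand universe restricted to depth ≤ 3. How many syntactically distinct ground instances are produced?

Ground terms of depth ≤ 3:
  Count level by level. With function symbols h/1, the terms of depth ≤ k are the 1 constant together with each function applied to depth-≤(k−1) tuples, so N_k = 1 + N_{k-1}.
  N_0 = 1
  N_1 = 1 + 1 = 2
  N_2 = 1 + 2 = 3
  N_3 = 1 + 3 = 4
  Explicitly: c3, h(c3), h(h(c3)), h(h(h(c3))).
So there are 4 ground terms available for substitution.
There is 1 variable to instantiate (y),  occurring in at least one literal, so different choices give different ground instances.
Number of ground instances = 4.

4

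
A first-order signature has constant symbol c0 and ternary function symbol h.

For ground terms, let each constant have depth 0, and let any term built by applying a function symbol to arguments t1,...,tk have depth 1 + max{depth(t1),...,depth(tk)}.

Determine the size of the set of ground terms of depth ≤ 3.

730

If N_k denotes the number of depth-≤k ground terms, the 1 constant gives N_0 = 1, and each function symbol of arity r contributes N_{k-1}^r new terms at level k: N_k = 1 + N_{k-1}^3.
N_0 = 1
N_1 = 1 + 1^3 = 2
N_2 = 1 + 2^3 = 9
N_3 = 1 + 9^3 = 730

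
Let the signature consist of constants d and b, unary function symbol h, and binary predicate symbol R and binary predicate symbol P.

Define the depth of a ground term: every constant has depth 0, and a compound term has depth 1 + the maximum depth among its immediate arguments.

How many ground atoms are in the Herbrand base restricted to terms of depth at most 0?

8

First count ground terms of depth ≤ 0.
Count level by level. With function symbols h/1, the terms of depth ≤ k are the 2 constants together with each function applied to depth-≤(k−1) tuples, so N_k = 2 + N_{k-1}.
N_0 = 2
Explicitly: d, b.
So |H| = 2.
For each predicate symbol, the number of ground atoms is |H| raised to its arity; summing:
  R: 2^2 = 4;  P: 2^2 = 4
Total ground atoms: 4 + 4 = 8.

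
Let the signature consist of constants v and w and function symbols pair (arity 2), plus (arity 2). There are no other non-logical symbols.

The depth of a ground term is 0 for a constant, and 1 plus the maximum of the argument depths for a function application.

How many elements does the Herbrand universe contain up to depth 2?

Count level by level. With function symbols pair/2, plus/2, the terms of depth ≤ k are the 2 constants together with each function applied to depth-≤(k−1) tuples, so N_k = 2 + N_{k-1}^2 + N_{k-1}^2.
N_0 = 2
N_1 = 2 + 2^2 + 2^2 = 10
N_2 = 2 + 10^2 + 10^2 = 202

202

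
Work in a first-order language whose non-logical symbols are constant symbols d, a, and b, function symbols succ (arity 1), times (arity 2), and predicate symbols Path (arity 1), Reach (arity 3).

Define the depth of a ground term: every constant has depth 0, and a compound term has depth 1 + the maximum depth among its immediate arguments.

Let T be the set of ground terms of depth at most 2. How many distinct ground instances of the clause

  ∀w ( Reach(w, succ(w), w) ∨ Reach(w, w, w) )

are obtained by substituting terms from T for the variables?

Ground terms of depth ≤ 2:
  Count level by level. With function symbols succ/1, times/2, the terms of depth ≤ k are the 3 constants together with each function applied to depth-≤(k−1) tuples, so N_k = 3 + N_{k-1} + N_{k-1}^2.
  N_0 = 3
  N_1 = 3 + 3 + 3^2 = 15
  N_2 = 3 + 15 + 15^2 = 243
So there are 243 ground terms available for substitution.
The variable w ranges independently over the available ground terms, and distinct assignments produce distinct instances.
Number of ground instances = 243.

243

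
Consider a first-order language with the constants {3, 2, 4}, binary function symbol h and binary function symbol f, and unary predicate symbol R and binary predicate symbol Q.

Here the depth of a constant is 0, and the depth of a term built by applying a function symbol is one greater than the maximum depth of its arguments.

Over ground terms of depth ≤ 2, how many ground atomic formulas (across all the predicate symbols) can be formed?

First count ground terms of depth ≤ 2.
Let N_k = |{terms of depth ≤ k}|. Then N_0 = 3 and N_k = 3 + N_{k-1}^2 + N_{k-1}^2 for k ≥ 1 (one summand per function symbol, arity giving the exponent).
N_0 = 3
N_1 = 3 + 3^2 + 3^2 = 21
N_2 = 3 + 21^2 + 21^2 = 885
So |H| = 885.
A ground atom is a predicate applied to a tuple of terms from H, so the count is the sum over predicates of |H|^arity:
  R: 885;  Q: 885^2 = 783225
Total ground atoms: 885 + 783225 = 784110.

784110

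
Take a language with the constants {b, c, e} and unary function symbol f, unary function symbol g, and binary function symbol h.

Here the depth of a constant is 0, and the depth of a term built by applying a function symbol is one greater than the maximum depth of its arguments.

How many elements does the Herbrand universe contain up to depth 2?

363

Count level by level. With function symbols f/1, g/1, h/2, the terms of depth ≤ k are the 3 constants together with each function applied to depth-≤(k−1) tuples, so N_k = 3 + N_{k-1} + N_{k-1} + N_{k-1}^2.
N_0 = 3
N_1 = 3 + 3 + 3 + 3^2 = 18
N_2 = 3 + 18 + 18 + 18^2 = 363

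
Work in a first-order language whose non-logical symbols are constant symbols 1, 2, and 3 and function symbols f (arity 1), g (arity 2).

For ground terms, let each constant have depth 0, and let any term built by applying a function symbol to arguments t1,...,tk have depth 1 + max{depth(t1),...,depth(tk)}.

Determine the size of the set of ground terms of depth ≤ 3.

If N_k denotes the number of depth-≤k ground terms, the 3 constants give N_0 = 3, and each function symbol of arity r contributes N_{k-1}^r new terms at level k: N_k = 3 + N_{k-1} + N_{k-1}^2.
N_0 = 3
N_1 = 3 + 3 + 3^2 = 15
N_2 = 3 + 15 + 15^2 = 243
N_3 = 3 + 243 + 243^2 = 59295

59295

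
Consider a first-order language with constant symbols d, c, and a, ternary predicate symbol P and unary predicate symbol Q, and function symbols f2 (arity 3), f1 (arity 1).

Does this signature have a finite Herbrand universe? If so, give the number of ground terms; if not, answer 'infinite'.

The signature has at least one function symbol (f2, arity 3) and at least one constant (d).
Iterating f2 gives infinitely many distinct ground terms: d, f2(d, d, d), f2(f2(d, d, d), f2(d, d, d), f2(d, d, d)), ...
So the Herbrand universe is infinite.

infinite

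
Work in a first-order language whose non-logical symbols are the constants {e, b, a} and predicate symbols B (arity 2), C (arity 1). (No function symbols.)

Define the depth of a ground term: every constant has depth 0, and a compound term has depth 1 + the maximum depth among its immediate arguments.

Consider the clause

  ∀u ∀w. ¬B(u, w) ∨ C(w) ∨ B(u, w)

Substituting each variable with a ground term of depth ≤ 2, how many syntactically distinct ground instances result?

9

Ground terms of depth ≤ 2:
  With no function symbols every ground term is a constant, so there are exactly 3 ground terms at every depth bound.
  N_0 = 3
  N_1 = 3
  N_2 = 3
So there are 3 ground terms available for substitution.
There are 2 variables to instantiate (u, w), each occurring in at least one literal, so different choices give different ground instances.
Number of ground instances = 3^2 = 9.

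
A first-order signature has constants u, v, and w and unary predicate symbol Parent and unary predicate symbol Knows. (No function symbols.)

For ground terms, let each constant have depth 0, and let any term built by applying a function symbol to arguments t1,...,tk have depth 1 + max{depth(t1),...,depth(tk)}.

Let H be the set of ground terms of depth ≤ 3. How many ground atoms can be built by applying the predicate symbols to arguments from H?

First count ground terms of depth ≤ 3.
With no function symbols every ground term is a constant, so there are exactly 3 ground terms at every depth bound.
N_0 = 3
N_1 = 3
N_2 = 3
N_3 = 3
Explicitly: u, v, w.
So |H| = 3.
Each predicate of arity r yields |H|^r ground atoms (one per choice of an r-tuple from H):
  Parent: 3;  Knows: 3
Total ground atoms: 3 + 3 = 6.

6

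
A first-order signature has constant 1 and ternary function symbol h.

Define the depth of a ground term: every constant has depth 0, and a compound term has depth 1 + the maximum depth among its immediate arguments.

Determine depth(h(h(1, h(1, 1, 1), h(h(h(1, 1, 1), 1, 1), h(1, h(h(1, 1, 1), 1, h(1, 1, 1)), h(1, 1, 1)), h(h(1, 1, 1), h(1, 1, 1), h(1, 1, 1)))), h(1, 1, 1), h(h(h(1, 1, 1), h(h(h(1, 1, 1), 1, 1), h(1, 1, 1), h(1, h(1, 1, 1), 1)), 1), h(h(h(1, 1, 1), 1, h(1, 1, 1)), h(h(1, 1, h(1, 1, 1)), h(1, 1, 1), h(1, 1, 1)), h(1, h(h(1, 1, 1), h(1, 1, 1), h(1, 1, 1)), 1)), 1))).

depth(h(1, 1, 1)) = 1 + max(0, 0, 0) = 1
depth(h(h(1, 1, 1), 1, 1)) = 1 + max(1, 0, 0) = 2
depth(h(h(1, 1, 1), 1, h(1, 1, 1))) = 1 + max(1, 0, 1) = 2
depth(h(1, h(h(1, 1, 1), 1, h(1, 1, 1)), h(1, 1, 1))) = 1 + max(0, 2, 1) = 3
depth(h(h(1, 1, 1), h(1, 1, 1), h(1, 1, 1))) = 1 + max(1, 1, 1) = 2
depth(h(h(h(1, 1, 1), 1, 1), h(1, h(h(1, 1, 1), 1, h(1, 1, 1)), h(1, 1, 1)), h(h(1, 1, 1), h(1, 1, 1), h(1, 1, 1)))) = 1 + max(2, 3, 2) = 4
depth(h(1, h(1, 1, 1), h(h(h(1, 1, 1), 1, 1), h(1, h(h(1, 1, 1), 1, h(1, 1, 1)), h(1, 1, 1)), h(h(1, 1, 1), h(1, 1, 1), h(1, 1, 1))))) = 1 + max(0, 1, 4) = 5
depth(h(1, h(1, 1, 1), 1)) = 1 + max(0, 1, 0) = 2
depth(h(h(h(1, 1, 1), 1, 1), h(1, 1, 1), h(1, h(1, 1, 1), 1))) = 1 + max(2, 1, 2) = 3
depth(h(h(1, 1, 1), h(h(h(1, 1, 1), 1, 1), h(1, 1, 1), h(1, h(1, 1, 1), 1)), 1)) = 1 + max(1, 3, 0) = 4
depth(h(1, 1, h(1, 1, 1))) = 1 + max(0, 0, 1) = 2
depth(h(h(1, 1, h(1, 1, 1)), h(1, 1, 1), h(1, 1, 1))) = 1 + max(2, 1, 1) = 3
depth(h(1, h(h(1, 1, 1), h(1, 1, 1), h(1, 1, 1)), 1)) = 1 + max(0, 2, 0) = 3
depth(h(h(h(1, 1, 1), 1, h(1, 1, 1)), h(h(1, 1, h(1, 1, 1)), h(1, 1, 1), h(1, 1, 1)), h(1, h(h(1, 1, 1), h(1, 1, 1), h(1, 1, 1)), 1))) = 1 + max(2, 3, 3) = 4
depth(h(h(h(1, 1, 1), h(h(h(1, 1, 1), 1, 1), h(1, 1, 1), h(1, h(1, 1, 1), 1)), 1), h(h(h(1, 1, 1), 1, h(1, 1, 1)), h(h(1, 1, h(1, 1, 1)), h(1, 1, 1), h(1, 1, 1)), h(1, h(h(1, 1, 1), h(1, 1, 1), h(1, 1, 1)), 1)), 1)) = 1 + max(4, 4, 0) = 5
depth(h(h(1, h(1, 1, 1), h(h(h(1, 1, 1), 1, 1), h(1, h(h(1, 1, 1), 1, h(1, 1, 1)), h(1, 1, 1)), h(h(1, 1, 1), h(1, 1, 1), h(1, 1, 1)))), h(1, 1, 1), h(h(h(1, 1, 1), h(h(h(1, 1, 1), 1, 1), h(1, 1, 1), h(1, h(1, 1, 1), 1)), 1), h(h(h(1, 1, 1), 1, h(1, 1, 1)), h(h(1, 1, h(1, 1, 1)), h(1, 1, 1), h(1, 1, 1)), h(1, h(h(1, 1, 1), h(1, 1, 1), h(1, 1, 1)), 1)), 1))) = 1 + max(5, 1, 5) = 6

6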